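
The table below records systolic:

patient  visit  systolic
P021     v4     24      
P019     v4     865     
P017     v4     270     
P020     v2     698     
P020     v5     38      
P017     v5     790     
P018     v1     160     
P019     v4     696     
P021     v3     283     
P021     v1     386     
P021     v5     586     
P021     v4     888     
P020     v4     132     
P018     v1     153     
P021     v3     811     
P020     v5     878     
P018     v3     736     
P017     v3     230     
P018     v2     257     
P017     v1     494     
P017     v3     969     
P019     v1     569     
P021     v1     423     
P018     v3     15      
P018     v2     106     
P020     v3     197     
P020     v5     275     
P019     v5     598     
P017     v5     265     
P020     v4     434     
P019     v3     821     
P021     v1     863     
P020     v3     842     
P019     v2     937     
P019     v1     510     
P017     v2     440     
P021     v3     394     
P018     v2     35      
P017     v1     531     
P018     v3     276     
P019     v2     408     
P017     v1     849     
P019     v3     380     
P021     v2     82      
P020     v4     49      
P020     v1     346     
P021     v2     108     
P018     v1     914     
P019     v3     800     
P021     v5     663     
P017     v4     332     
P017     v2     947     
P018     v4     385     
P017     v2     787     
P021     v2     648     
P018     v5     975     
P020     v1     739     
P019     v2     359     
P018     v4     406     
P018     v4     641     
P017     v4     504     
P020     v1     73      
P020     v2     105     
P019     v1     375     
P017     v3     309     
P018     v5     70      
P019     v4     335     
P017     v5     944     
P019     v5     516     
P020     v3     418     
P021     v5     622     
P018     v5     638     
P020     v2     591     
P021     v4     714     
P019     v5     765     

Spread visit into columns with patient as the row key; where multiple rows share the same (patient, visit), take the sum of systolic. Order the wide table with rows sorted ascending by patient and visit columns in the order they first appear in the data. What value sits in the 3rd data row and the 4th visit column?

With rows sorted ascending by patient, row 3 is patient=P019. visit columns in first-appearance order: v4, v2, v5, v1, v3; column 4 is v1.
Long rows with patient=P019, visit=v1: 569 + 510 + 375 = 1454.

1454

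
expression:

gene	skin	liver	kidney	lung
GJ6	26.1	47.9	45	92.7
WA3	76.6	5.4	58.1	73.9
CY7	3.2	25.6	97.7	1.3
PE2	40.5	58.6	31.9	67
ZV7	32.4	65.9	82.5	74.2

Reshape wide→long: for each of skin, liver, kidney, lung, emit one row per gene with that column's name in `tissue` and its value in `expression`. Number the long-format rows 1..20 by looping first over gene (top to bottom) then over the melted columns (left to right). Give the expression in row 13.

40.5

20 rows total (5 × 4). Row 13: index ⌊(13-1)/4⌋ = 3 into gene → PE2; (13-1) mod 4 = 0 into the melted columns → skin.
So row 13 is (PE2, skin, 40.5); expression = 40.5.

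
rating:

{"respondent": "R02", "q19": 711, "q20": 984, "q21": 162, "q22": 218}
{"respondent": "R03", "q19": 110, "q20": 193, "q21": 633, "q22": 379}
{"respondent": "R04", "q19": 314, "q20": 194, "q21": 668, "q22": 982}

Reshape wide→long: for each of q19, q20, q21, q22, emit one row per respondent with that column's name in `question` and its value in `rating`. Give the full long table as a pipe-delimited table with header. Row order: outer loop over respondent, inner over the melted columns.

| respondent | question | rating |
| R02 | q19 | 711 |
| R02 | q20 | 984 |
| R02 | q21 | 162 |
| R02 | q22 | 218 |
| R03 | q19 | 110 |
| R03 | q20 | 193 |
| R03 | q21 | 633 |
| R03 | q22 | 379 |
| R04 | q19 | 314 |
| R04 | q20 | 194 |
| R04 | q21 | 668 |
| R04 | q22 | 982 |

Each (respondent, column) pair becomes one row: 3 × 4 = 12 rows.
For example, (R02, q19) → rating=711.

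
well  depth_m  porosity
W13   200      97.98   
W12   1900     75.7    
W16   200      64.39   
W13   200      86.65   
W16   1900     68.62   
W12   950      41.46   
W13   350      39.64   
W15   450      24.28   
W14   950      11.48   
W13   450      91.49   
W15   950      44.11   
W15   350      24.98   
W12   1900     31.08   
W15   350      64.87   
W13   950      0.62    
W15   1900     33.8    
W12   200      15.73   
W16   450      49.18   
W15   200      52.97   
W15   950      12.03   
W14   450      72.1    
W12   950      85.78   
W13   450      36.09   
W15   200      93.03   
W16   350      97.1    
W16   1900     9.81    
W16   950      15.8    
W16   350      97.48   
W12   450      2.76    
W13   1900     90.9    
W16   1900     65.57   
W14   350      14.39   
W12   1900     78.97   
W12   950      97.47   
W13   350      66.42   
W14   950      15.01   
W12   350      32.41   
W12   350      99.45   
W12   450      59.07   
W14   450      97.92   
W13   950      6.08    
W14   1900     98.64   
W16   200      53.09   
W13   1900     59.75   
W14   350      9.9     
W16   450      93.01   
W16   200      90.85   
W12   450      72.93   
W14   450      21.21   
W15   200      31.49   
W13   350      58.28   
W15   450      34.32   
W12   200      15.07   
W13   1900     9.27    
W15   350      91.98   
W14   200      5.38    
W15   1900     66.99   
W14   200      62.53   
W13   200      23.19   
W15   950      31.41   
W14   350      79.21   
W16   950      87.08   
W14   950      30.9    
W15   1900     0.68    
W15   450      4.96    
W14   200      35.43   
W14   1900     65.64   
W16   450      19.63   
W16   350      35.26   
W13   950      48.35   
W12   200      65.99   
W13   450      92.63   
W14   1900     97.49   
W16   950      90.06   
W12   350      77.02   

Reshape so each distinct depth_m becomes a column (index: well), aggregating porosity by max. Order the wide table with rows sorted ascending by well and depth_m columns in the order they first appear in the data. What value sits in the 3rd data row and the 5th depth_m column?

97.92

With rows sorted ascending by well, row 3 is well=W14. depth_m columns in first-appearance order: 200, 1900, 950, 350, 450; column 5 is 450.
Long rows with well=W14, depth_m=450: max(72.1, 97.92, 21.21) = 97.92.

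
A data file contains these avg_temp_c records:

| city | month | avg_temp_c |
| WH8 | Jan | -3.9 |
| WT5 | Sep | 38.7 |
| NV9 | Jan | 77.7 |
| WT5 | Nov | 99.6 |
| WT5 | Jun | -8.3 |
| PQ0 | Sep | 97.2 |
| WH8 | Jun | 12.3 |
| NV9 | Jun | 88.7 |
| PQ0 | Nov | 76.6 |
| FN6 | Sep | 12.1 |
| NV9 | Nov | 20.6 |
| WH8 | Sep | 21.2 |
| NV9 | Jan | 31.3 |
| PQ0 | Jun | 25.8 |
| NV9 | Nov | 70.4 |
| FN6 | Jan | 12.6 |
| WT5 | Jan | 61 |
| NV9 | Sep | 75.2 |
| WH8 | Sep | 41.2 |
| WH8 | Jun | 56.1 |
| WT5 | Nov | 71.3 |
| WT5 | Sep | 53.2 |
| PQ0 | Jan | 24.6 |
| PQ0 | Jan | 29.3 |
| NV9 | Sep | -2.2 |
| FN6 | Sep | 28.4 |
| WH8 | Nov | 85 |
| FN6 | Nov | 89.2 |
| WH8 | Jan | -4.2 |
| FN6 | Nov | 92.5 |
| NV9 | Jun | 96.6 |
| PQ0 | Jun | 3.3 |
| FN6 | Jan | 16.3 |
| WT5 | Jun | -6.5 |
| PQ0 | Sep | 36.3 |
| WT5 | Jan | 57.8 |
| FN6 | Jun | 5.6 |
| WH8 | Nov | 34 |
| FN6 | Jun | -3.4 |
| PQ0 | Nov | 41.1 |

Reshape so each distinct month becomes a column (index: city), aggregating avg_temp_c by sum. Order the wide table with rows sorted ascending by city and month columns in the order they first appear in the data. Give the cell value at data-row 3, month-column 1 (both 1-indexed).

53.9

With rows sorted ascending by city, row 3 is city=PQ0. month columns in first-appearance order: Jan, Sep, Nov, Jun; column 1 is Jan.
Long rows with city=PQ0, month=Jan: 24.6 + 29.3 = 53.9.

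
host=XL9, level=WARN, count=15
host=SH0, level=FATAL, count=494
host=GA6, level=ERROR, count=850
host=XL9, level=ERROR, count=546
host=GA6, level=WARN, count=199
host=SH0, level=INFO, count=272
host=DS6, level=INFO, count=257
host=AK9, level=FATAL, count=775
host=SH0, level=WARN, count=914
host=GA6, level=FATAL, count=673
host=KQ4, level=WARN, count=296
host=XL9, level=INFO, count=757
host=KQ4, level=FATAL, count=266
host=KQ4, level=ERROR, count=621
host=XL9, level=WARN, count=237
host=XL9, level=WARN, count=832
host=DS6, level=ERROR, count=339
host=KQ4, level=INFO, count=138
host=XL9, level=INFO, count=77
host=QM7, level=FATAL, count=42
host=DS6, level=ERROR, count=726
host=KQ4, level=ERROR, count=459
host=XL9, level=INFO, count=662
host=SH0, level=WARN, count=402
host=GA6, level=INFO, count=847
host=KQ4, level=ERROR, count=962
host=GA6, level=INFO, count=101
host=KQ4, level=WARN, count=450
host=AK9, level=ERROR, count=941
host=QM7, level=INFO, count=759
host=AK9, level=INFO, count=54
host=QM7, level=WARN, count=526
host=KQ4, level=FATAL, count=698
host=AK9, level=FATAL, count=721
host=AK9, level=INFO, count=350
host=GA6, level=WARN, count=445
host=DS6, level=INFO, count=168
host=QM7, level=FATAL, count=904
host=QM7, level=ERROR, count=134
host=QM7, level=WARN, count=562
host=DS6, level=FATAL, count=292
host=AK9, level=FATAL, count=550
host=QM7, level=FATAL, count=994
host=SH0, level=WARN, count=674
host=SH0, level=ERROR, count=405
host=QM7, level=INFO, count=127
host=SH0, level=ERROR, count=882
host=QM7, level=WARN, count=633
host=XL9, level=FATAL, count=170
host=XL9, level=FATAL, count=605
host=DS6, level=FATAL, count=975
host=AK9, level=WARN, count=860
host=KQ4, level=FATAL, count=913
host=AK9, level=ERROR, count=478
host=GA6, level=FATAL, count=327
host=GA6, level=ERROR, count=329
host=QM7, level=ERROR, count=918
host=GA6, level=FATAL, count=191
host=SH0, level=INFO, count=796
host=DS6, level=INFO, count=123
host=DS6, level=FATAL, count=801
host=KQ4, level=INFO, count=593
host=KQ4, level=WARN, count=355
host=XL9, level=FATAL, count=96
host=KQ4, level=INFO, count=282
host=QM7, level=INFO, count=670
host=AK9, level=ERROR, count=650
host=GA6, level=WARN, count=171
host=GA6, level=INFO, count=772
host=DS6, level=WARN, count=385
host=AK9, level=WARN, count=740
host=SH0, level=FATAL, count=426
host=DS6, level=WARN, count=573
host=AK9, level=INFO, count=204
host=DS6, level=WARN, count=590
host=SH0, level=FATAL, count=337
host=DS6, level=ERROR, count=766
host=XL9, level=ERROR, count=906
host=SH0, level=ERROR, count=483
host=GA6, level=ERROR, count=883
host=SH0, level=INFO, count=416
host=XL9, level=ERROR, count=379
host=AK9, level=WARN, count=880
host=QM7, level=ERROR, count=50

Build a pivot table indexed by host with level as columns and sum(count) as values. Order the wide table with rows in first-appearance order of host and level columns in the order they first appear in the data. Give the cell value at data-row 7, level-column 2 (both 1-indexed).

With rows in first-appearance order of host, row 7 is host=QM7. level columns in first-appearance order: WARN, FATAL, ERROR, INFO; column 2 is FATAL.
Long rows with host=QM7, level=FATAL: 42 + 904 + 994 = 1940.

1940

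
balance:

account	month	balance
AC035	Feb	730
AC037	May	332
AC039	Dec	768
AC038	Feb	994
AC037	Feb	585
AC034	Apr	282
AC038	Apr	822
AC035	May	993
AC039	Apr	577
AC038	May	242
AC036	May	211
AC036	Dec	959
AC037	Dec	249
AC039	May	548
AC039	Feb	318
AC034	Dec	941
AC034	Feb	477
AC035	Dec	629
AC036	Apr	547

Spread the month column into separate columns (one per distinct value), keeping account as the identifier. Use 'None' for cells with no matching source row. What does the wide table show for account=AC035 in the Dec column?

629

The long row with account=AC035, month=Dec has balance=629.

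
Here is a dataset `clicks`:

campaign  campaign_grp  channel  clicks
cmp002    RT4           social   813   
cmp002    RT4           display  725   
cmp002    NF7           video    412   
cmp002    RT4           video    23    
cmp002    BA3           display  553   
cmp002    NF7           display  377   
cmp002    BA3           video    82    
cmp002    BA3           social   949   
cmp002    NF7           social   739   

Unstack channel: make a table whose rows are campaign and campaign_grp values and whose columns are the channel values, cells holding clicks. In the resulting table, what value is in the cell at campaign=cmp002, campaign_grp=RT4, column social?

Wide layout: rows indexed by campaign and campaign_grp, columns are the 3 distinct channel values (social, display, video).
Cell (campaign=cmp002, campaign_grp=RT4, channel=social) draws from the long row where campaign=cmp002, campaign_grp=RT4 and channel=social, which has clicks=813.

813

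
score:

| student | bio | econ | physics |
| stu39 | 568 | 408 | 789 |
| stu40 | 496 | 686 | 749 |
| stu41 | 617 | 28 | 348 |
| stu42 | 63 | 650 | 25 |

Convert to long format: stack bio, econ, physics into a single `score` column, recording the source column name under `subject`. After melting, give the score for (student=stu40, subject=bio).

Unpivoting turns each (student, wide-column) pair into one long row.
The wide cell at row stu40, column bio holds 496, so the long row (stu40, bio) has score=496.

496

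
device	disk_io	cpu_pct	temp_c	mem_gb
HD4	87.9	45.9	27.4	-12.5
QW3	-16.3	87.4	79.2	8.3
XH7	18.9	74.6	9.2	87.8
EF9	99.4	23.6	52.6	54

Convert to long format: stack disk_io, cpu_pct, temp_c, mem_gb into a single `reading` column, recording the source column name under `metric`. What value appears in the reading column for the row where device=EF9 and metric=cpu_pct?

23.6

Unpivoting turns each (device, wide-column) pair into one long row.
The wide cell at row EF9, column cpu_pct holds 23.6, so the long row (EF9, cpu_pct) has reading=23.6.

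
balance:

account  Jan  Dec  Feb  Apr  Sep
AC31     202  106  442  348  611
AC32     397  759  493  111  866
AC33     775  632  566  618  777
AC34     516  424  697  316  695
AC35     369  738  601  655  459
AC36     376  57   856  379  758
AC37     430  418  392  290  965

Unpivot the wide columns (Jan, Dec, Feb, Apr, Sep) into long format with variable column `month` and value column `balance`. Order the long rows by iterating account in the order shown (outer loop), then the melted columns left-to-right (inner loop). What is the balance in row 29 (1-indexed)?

35 rows total (7 × 5). Row 29: index ⌊(29-1)/5⌋ = 5 into account → AC36; (29-1) mod 5 = 3 into the melted columns → Apr.
So row 29 is (AC36, Apr, 379); balance = 379.

379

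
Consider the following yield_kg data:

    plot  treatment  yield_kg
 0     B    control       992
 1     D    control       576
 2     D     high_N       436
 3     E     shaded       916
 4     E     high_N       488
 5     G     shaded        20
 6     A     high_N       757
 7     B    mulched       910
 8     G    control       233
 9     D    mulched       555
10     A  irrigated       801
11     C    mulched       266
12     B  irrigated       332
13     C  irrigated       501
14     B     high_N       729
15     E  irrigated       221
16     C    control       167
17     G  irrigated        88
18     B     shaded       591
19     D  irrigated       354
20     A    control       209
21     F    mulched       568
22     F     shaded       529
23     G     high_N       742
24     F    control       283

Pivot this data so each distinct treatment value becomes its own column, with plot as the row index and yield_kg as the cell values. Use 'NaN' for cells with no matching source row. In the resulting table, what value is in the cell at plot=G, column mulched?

No long-format row has plot=G and treatment=mulched, so the cell is NaN.

NaN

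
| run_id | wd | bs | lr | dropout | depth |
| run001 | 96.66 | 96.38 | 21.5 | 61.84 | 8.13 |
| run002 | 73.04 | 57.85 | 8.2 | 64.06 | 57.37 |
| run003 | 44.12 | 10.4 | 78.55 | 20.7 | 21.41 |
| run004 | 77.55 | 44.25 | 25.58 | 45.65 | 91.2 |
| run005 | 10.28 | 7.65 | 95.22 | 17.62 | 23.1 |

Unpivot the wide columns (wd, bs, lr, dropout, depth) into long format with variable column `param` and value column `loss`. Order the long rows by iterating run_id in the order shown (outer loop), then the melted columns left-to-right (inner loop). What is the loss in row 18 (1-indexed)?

25 rows total (5 × 5). Row 18: index ⌊(18-1)/5⌋ = 3 into run_id → run004; (18-1) mod 5 = 2 into the melted columns → lr.
So row 18 is (run004, lr, 25.58); loss = 25.58.

25.58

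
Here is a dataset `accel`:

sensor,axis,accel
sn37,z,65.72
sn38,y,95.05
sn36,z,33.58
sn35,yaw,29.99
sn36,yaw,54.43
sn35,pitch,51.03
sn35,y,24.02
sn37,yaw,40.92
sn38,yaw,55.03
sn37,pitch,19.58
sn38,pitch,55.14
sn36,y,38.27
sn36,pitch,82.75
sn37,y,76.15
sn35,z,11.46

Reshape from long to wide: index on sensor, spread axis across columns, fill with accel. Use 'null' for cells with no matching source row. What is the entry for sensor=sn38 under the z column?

No long-format row has sensor=sn38 and axis=z, so the cell is null.

null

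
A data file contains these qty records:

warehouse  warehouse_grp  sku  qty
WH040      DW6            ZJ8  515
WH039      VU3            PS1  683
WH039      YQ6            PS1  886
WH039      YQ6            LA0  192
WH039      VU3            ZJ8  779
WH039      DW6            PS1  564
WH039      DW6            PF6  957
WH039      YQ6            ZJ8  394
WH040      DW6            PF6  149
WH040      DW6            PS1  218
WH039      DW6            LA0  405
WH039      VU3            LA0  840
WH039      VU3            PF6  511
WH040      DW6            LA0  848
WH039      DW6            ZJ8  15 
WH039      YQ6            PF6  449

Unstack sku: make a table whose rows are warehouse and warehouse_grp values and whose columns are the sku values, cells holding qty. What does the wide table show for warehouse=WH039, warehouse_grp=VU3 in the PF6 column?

Wide layout: rows indexed by warehouse and warehouse_grp, columns are the 4 distinct sku values (ZJ8, PS1, LA0, PF6).
Cell (warehouse=WH039, warehouse_grp=VU3, sku=PF6) draws from the long row where warehouse=WH039, warehouse_grp=VU3 and sku=PF6, which has qty=511.

511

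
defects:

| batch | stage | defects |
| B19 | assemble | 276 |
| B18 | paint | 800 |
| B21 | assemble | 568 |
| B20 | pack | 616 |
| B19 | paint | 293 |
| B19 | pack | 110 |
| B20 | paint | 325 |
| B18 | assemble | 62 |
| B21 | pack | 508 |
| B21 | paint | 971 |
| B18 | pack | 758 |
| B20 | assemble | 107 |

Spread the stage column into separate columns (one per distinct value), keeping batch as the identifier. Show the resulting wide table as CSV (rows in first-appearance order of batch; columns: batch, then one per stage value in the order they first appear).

batch,assemble,paint,pack
B19,276,293,110
B18,62,800,758
B21,568,971,508
B20,107,325,616

Columns: batch plus the 3 distinct stage values (assemble, paint, pack).
For example, row B19 column assemble takes defects=276 from the long row (B19, assemble).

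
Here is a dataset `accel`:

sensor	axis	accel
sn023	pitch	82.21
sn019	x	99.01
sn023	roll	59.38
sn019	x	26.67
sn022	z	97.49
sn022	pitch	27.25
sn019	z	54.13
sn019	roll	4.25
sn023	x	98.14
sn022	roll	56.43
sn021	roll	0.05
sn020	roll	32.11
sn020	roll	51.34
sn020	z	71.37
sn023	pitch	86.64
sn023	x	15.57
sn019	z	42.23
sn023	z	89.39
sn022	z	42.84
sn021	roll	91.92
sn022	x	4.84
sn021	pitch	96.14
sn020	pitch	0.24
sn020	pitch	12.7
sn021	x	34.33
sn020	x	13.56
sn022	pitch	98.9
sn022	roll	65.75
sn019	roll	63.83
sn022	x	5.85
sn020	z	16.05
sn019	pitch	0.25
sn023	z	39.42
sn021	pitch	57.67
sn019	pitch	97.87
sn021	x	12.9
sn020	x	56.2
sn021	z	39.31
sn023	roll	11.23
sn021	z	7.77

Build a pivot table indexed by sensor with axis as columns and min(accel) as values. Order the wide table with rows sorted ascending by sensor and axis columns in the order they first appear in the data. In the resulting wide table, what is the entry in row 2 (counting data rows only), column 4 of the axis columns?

With rows sorted ascending by sensor, row 2 is sensor=sn020. axis columns in first-appearance order: pitch, x, roll, z; column 4 is z.
Long rows with sensor=sn020, axis=z: min(71.37, 16.05) = 16.05.

16.05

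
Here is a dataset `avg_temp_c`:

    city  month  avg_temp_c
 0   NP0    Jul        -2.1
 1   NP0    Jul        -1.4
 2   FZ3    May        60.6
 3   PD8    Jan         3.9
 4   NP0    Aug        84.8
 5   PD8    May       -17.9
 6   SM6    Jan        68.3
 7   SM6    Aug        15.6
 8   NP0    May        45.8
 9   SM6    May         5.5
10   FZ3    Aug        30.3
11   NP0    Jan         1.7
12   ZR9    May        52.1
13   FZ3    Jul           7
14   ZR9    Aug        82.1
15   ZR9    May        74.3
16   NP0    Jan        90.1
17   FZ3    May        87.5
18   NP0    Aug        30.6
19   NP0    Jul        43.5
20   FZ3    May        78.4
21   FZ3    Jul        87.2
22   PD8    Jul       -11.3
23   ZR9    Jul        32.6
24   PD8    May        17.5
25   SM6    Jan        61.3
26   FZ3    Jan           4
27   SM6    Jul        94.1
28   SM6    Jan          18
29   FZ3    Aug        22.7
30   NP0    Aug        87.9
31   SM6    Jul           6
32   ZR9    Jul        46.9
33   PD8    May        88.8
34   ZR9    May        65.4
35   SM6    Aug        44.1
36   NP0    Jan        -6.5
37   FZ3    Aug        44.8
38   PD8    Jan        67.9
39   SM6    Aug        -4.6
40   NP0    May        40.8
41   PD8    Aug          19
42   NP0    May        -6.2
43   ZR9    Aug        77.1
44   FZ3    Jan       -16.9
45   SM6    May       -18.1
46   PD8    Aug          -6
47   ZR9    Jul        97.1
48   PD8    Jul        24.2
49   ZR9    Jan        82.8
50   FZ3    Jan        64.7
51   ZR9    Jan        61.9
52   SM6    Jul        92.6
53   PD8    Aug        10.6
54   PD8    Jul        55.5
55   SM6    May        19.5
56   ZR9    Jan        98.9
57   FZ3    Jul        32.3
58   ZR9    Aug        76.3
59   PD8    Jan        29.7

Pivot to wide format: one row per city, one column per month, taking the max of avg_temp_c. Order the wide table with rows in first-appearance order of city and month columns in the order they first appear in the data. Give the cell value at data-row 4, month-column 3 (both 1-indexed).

With rows in first-appearance order of city, row 4 is city=SM6. month columns in first-appearance order: Jul, May, Jan, Aug; column 3 is Jan.
Long rows with city=SM6, month=Jan: max(68.3, 61.3, 18) = 68.3.

68.3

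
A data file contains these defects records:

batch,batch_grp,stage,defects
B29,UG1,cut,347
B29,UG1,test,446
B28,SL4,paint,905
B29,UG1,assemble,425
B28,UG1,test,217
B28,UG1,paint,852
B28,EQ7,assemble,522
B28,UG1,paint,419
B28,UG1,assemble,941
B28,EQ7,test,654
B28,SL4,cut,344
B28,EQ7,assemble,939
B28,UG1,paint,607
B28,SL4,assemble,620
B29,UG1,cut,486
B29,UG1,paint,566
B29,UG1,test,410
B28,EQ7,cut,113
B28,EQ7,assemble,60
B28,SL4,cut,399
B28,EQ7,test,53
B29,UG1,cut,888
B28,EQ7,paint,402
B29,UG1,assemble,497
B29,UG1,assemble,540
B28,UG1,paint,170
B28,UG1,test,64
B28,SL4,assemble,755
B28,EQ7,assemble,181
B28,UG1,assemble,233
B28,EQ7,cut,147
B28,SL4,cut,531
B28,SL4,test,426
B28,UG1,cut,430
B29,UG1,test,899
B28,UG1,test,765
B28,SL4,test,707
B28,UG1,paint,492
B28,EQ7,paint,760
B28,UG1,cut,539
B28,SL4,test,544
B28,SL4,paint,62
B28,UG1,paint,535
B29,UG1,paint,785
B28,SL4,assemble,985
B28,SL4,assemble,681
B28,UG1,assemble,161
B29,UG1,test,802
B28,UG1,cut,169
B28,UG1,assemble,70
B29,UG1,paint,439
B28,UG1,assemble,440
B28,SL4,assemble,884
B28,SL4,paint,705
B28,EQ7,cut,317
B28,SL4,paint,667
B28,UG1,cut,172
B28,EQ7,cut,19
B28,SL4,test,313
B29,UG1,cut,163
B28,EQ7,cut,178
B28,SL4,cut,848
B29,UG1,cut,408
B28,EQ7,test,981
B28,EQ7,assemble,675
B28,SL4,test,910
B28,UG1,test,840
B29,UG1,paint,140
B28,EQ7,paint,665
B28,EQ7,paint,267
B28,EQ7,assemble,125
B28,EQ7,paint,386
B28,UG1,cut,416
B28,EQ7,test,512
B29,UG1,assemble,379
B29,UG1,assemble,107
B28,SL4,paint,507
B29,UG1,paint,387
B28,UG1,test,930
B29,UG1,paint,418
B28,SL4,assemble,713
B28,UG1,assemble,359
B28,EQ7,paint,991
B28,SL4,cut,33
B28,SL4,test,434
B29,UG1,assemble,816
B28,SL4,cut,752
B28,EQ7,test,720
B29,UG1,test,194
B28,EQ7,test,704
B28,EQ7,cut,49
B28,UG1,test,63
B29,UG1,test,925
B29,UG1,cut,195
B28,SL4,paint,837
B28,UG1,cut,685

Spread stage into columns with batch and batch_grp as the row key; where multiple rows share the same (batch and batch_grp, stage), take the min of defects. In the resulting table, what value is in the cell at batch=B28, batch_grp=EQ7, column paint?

Rows with batch=B28, batch_grp=EQ7 and stage=paint: defects values are 402, 760, 665, 267, 386, 991.
min(402, 760, 665, 267, 386, 991) = 267.

267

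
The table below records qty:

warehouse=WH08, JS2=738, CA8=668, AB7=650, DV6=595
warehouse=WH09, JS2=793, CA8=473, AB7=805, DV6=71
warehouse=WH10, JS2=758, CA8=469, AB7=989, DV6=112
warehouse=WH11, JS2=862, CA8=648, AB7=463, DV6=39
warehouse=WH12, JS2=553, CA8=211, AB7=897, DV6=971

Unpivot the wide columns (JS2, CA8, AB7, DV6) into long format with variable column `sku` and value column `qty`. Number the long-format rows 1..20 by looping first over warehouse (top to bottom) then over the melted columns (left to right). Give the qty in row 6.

20 rows total (5 × 4). Row 6: index ⌊(6-1)/4⌋ = 1 into warehouse → WH09; (6-1) mod 4 = 1 into the melted columns → CA8.
So row 6 is (WH09, CA8, 473); qty = 473.

473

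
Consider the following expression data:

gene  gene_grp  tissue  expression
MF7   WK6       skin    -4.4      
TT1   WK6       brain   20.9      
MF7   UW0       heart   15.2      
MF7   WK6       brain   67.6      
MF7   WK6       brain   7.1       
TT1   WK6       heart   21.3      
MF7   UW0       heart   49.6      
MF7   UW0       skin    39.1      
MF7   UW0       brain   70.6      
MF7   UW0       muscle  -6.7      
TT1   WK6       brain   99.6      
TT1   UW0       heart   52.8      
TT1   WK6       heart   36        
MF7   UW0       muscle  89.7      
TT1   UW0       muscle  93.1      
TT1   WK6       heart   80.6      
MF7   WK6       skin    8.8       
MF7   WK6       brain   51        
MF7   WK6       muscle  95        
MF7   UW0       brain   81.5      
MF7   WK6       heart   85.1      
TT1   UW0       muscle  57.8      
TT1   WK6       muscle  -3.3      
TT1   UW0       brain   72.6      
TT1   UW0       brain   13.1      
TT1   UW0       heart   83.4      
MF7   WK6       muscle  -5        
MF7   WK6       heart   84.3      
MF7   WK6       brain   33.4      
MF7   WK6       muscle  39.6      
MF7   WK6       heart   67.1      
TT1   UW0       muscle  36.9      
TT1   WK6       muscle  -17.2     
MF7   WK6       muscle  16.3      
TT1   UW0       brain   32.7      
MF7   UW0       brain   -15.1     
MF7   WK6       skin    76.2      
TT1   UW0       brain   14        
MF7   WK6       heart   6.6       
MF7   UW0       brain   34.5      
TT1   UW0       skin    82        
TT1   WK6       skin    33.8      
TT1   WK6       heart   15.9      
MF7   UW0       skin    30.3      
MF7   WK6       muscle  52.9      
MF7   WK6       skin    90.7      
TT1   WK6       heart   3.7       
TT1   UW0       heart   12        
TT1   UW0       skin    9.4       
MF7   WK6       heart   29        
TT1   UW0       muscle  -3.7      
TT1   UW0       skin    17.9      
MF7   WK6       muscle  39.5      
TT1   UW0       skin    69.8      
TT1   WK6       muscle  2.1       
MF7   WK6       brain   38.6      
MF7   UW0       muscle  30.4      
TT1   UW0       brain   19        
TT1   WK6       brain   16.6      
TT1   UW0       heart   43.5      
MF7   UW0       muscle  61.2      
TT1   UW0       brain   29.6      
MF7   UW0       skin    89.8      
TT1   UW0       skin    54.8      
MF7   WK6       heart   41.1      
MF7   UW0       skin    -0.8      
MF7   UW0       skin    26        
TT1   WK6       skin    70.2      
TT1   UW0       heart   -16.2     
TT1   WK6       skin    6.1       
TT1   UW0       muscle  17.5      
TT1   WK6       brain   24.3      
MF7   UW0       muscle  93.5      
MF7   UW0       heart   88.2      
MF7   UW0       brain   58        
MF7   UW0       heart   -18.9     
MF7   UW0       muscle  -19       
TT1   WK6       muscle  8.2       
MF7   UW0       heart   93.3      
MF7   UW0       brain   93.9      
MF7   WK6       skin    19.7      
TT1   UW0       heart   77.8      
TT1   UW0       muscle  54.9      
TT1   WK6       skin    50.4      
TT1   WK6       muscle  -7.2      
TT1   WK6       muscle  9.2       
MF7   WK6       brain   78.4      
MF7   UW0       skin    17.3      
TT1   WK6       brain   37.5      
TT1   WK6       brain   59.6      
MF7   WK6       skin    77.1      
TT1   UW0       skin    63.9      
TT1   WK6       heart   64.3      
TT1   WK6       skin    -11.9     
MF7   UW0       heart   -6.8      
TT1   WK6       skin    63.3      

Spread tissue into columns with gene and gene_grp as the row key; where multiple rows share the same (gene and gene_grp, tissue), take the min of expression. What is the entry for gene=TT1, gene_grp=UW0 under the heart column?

-16.2

Rows with gene=TT1, gene_grp=UW0 and tissue=heart: expression values are 52.8, 83.4, 12, 43.5, -16.2, 77.8.
min(52.8, 83.4, 12, 43.5, -16.2, 77.8) = -16.2.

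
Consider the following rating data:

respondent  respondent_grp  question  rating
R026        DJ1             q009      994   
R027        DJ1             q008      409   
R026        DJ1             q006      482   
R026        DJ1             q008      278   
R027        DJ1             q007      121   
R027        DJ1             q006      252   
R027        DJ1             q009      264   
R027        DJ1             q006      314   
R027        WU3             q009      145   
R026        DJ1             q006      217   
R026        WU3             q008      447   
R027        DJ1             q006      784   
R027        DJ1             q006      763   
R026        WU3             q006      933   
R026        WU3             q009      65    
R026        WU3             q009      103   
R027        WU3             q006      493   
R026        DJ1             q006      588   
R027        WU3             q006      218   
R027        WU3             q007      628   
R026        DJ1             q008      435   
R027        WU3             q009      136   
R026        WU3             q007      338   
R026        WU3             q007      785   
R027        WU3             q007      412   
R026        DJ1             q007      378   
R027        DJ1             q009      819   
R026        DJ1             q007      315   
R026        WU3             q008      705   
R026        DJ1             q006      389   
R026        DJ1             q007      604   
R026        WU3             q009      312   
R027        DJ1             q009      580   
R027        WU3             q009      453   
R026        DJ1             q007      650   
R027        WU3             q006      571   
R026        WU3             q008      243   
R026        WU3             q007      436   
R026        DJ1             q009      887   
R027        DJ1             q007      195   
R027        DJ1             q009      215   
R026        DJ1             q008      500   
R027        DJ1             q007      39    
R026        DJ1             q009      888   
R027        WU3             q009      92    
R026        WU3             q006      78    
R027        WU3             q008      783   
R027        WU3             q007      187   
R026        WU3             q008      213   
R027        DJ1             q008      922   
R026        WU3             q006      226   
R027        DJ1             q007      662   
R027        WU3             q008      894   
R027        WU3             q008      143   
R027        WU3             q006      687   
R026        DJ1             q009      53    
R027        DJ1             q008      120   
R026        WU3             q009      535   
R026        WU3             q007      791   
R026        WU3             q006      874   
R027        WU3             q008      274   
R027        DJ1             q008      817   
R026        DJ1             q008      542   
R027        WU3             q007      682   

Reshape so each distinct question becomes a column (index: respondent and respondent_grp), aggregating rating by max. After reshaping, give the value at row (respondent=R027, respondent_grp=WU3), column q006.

687

Rows with respondent=R027, respondent_grp=WU3 and question=q006: rating values are 493, 218, 571, 687.
max(493, 218, 571, 687) = 687.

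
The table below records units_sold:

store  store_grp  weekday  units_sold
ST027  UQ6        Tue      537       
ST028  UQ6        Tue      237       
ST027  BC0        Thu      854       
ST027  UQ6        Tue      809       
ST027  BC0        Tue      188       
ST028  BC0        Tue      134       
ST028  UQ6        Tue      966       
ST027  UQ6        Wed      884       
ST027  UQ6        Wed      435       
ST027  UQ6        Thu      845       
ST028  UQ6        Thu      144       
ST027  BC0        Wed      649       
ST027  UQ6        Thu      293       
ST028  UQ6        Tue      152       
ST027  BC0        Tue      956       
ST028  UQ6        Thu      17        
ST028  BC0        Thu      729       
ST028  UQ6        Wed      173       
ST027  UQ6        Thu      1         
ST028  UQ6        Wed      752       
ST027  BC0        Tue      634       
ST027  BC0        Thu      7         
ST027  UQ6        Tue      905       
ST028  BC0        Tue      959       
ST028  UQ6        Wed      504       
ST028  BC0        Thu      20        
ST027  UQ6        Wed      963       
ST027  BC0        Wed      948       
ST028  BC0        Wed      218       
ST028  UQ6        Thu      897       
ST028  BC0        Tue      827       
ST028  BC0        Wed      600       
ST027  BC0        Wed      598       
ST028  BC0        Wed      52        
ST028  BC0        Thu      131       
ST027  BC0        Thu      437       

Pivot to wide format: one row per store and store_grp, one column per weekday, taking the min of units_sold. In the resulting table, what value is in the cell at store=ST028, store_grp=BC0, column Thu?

Rows with store=ST028, store_grp=BC0 and weekday=Thu: units_sold values are 729, 20, 131.
min(729, 20, 131) = 20.

20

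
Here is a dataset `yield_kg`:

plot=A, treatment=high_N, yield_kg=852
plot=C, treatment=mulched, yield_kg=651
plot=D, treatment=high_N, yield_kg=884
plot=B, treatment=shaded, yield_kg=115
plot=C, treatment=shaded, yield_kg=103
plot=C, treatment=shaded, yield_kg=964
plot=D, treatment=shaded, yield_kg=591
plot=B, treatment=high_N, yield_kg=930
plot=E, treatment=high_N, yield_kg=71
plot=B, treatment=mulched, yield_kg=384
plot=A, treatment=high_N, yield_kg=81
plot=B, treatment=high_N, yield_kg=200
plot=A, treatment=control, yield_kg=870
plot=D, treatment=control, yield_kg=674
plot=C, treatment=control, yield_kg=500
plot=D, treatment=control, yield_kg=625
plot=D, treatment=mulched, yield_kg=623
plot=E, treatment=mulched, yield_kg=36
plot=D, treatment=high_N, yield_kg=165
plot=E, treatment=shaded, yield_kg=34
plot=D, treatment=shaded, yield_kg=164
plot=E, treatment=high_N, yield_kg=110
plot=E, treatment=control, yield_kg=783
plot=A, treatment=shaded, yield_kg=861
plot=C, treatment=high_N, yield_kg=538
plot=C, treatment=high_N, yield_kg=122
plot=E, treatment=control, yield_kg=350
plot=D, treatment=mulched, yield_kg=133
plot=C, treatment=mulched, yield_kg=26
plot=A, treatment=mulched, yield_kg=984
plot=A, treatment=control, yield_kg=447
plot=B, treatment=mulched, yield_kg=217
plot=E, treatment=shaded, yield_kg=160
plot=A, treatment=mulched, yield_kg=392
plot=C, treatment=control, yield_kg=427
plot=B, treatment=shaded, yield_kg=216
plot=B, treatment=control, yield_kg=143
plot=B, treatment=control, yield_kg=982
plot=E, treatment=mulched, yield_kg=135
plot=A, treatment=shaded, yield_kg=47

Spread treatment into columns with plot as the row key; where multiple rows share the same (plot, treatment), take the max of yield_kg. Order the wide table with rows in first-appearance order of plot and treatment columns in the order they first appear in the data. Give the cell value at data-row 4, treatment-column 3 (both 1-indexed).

With rows in first-appearance order of plot, row 4 is plot=B. treatment columns in first-appearance order: high_N, mulched, shaded, control; column 3 is shaded.
Long rows with plot=B, treatment=shaded: max(115, 216) = 216.

216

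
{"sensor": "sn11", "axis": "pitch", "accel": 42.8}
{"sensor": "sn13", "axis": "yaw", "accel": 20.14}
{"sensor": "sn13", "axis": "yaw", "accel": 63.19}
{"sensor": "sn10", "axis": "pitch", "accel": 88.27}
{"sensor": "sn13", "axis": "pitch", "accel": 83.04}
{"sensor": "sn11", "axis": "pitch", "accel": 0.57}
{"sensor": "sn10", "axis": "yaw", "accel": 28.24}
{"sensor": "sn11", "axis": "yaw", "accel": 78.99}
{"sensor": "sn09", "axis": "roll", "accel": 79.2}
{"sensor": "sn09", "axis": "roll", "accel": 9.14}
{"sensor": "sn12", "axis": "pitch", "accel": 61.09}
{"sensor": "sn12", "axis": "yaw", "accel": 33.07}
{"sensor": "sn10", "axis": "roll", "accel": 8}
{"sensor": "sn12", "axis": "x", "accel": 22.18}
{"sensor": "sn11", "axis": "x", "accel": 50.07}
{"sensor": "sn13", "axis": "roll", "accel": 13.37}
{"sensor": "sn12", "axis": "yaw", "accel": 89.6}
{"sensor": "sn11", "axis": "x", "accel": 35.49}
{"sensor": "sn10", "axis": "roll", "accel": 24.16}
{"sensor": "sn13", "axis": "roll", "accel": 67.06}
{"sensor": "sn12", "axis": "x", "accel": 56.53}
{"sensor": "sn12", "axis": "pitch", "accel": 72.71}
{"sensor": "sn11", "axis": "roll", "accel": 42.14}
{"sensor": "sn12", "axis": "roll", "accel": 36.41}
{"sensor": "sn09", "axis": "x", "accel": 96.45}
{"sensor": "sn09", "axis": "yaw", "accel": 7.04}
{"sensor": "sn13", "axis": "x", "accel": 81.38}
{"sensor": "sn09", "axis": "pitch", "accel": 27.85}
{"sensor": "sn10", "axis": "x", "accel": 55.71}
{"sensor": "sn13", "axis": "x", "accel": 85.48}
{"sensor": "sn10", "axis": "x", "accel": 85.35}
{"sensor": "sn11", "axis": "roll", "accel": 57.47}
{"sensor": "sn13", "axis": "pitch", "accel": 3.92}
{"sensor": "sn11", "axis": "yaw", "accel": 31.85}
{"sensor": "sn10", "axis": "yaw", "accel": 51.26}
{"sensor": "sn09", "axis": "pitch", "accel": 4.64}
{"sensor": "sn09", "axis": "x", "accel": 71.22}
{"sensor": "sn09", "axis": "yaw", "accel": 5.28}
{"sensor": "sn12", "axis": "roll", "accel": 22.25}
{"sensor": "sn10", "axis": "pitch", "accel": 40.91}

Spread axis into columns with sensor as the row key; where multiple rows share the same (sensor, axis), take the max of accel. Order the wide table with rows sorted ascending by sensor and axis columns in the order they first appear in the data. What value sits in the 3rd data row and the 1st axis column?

With rows sorted ascending by sensor, row 3 is sensor=sn11. axis columns in first-appearance order: pitch, yaw, roll, x; column 1 is pitch.
Long rows with sensor=sn11, axis=pitch: max(42.8, 0.57) = 42.8.

42.8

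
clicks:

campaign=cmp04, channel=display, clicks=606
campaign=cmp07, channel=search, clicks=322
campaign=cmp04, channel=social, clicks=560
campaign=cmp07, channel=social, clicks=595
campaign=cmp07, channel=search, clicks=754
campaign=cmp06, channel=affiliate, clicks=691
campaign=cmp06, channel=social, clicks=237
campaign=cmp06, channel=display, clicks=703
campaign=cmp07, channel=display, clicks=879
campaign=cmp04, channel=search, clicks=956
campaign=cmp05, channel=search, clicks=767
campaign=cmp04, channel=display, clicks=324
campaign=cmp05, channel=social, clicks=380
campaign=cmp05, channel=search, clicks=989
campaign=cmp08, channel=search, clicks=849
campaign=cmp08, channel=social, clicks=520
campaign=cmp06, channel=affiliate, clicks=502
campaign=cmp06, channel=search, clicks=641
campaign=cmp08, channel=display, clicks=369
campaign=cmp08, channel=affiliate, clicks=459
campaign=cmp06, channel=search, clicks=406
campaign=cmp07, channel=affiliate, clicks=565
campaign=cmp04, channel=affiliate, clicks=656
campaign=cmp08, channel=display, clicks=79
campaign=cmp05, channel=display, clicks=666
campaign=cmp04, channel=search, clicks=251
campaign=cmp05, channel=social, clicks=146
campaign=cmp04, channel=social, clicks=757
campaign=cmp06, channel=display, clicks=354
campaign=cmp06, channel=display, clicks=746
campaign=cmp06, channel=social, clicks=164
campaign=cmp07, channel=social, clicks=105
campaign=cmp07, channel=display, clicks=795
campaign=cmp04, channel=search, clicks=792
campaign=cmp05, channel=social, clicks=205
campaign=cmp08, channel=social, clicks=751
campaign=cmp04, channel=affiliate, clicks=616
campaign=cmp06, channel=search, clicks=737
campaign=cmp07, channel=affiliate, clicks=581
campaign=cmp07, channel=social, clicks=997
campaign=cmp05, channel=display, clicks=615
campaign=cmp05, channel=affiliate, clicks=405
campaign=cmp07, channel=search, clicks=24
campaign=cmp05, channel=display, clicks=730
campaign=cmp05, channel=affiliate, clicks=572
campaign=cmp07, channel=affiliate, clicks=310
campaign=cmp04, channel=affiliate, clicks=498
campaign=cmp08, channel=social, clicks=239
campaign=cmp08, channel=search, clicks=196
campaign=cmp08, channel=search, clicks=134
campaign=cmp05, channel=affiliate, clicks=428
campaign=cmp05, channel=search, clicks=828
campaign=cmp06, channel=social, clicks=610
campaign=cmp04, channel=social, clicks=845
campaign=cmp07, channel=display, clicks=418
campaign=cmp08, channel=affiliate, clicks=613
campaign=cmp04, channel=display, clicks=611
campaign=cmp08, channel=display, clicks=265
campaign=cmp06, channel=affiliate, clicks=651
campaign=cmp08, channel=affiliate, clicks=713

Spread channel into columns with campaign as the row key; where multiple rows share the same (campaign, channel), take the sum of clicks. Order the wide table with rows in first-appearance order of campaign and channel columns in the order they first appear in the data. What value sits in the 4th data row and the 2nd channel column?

With rows in first-appearance order of campaign, row 4 is campaign=cmp05. channel columns in first-appearance order: display, search, social, affiliate; column 2 is search.
Long rows with campaign=cmp05, channel=search: 767 + 989 + 828 = 2584.

2584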